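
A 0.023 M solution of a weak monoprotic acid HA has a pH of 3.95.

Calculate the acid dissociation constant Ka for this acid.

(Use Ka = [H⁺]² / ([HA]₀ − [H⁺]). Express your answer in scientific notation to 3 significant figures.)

[H⁺] = 10^(−pH) = 10^(−3.95) = 1.122e-04 M. For HA ⇌ H⁺ + A⁻, Ka = [H⁺][A⁻]/[HA] = [H⁺]² / ([HA]₀ − [H⁺]) = (1.122e-04)² / (0.023 − 1.122e-04) = 5.50e-07.

K_a = 5.50e-07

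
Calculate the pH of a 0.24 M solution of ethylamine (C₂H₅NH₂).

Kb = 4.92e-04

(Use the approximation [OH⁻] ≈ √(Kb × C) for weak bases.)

[OH⁻] = √(Kb × C) = √(4.92e-04 × 0.24) = 1.0866e-02. pOH = 1.96, pH = 14 - pOH

pH = 12.04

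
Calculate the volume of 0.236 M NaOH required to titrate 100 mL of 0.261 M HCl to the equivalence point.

At equivalence: moles acid = moles base. moles HCl = 0.261 × 100/1000 = 0.0261 mol. V_base = moles / 0.236 × 1000 = 110.6 mL.

V_{base} = 110.6 mL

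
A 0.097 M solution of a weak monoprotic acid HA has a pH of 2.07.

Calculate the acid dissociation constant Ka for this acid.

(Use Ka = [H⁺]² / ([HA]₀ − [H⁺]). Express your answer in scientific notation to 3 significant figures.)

[H⁺] = 10^(−pH) = 10^(−2.07) = 8.511e-03 M. For HA ⇌ H⁺ + A⁻, Ka = [H⁺][A⁻]/[HA] = [H⁺]² / ([HA]₀ − [H⁺]) = (8.511e-03)² / (0.097 − 8.511e-03) = 8.19e-04.

K_a = 8.19e-04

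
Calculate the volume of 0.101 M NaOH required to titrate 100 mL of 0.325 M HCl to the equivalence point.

At equivalence: moles acid = moles base. moles HCl = 0.325 × 100/1000 = 0.0325 mol. V_base = moles / 0.101 × 1000 = 321.8 mL.

V_{base} = 321.8 mL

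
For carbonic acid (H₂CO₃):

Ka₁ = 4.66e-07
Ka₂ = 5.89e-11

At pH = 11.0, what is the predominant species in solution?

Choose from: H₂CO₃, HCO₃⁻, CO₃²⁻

pKa₁ = 6.33, pKa₂ = 10.23. For a polyprotic acid the predominant species crosses at each pKa: below pKa_n the protonated form dominates, above it the deprotonated form does. At pH = 11.0, the predominant species is CO₃²⁻.

CO₃²⁻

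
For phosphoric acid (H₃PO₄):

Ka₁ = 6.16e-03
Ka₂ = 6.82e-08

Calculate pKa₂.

pKa₂ = -log(Ka₂) = -log(6.82e-08) = 7.17.

pK_{a2} = 7.17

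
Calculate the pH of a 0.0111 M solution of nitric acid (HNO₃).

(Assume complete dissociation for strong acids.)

[H⁺] = 0.0111 M for strong acid. pH = -log[H⁺] = -log(0.0111)

pH = 1.95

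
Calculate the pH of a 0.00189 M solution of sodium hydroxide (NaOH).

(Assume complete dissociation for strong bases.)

[OH⁻] = 0.00189 M for strong base. pOH = -log[OH⁻] = 2.72, pH = 14 - pOH

pH = 11.28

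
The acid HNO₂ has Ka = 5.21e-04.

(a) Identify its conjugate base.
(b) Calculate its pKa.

(a) The conjugate base is formed by removing one H⁺ from HNO₂, giving NO₂⁻. (b) pKa = -log(Ka) = -log(5.21e-04) = 3.28.

Conjugate base: NO₂⁻; pK_a = 3.28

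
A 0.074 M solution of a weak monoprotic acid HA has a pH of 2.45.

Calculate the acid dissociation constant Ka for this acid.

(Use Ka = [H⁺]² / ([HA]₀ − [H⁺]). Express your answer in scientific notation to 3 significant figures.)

[H⁺] = 10^(−pH) = 10^(−2.45) = 3.548e-03 M. For HA ⇌ H⁺ + A⁻, Ka = [H⁺][A⁻]/[HA] = [H⁺]² / ([HA]₀ − [H⁺]) = (3.548e-03)² / (0.074 − 3.548e-03) = 1.79e-04.

K_a = 1.79e-04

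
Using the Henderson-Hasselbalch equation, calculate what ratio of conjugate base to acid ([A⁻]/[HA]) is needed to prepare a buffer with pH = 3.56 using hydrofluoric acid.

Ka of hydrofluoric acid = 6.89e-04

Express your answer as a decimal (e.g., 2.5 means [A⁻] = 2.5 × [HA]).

pKa = -log(6.89e-04) = 3.1618. pH = pKa + log([A⁻]/[HA]), so log([A⁻]/[HA]) = pH − pKa = 3.56 − 3.1618 = 0.3982. [A⁻]/[HA] = 10^(0.3982) = 2.50

[A⁻]/[HA] = 2.50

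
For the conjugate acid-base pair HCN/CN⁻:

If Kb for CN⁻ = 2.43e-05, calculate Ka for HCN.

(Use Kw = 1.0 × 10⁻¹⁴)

For a conjugate pair Ka × Kb = Kw, so Ka = Kw/Kb = 1.0 × 10⁻¹⁴ / 2.43e-05 = 4.12e-10.

K_a = 4.12e-10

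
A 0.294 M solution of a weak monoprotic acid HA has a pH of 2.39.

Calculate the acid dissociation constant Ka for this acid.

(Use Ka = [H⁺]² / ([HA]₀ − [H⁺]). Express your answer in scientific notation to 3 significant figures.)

[H⁺] = 10^(−pH) = 10^(−2.39) = 4.074e-03 M. For HA ⇌ H⁺ + A⁻, Ka = [H⁺][A⁻]/[HA] = [H⁺]² / ([HA]₀ − [H⁺]) = (4.074e-03)² / (0.294 − 4.074e-03) = 5.72e-05.

K_a = 5.72e-05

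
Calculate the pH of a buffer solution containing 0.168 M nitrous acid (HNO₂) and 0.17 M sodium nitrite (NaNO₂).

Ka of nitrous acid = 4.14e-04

pKa = -log(4.14e-04) = 3.38. pH = pKa + log([A⁻]/[HA]) = 3.38 + log(0.17/0.168)

pH = 3.39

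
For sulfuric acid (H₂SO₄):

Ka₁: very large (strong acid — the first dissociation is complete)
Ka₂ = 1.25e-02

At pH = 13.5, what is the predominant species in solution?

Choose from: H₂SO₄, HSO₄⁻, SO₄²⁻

The first dissociation is complete, so H₂SO₄ itself is never the predominant species in water; pKa₂ = -log(1.25e-02) = 1.90. For a polyprotic acid the predominant species crosses at each pKa: below pKa_n the protonated form dominates, above it the deprotonated form does. At pH = 13.5, the predominant species is SO₄²⁻.

SO₄²⁻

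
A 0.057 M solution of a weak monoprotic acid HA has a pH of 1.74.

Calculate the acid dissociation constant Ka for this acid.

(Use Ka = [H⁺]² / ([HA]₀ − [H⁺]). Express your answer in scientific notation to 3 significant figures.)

[H⁺] = 10^(−pH) = 10^(−1.74) = 1.820e-02 M. For HA ⇌ H⁺ + A⁻, Ka = [H⁺][A⁻]/[HA] = [H⁺]² / ([HA]₀ − [H⁺]) = (1.820e-02)² / (0.057 − 1.820e-02) = 8.53e-03.

K_a = 8.53e-03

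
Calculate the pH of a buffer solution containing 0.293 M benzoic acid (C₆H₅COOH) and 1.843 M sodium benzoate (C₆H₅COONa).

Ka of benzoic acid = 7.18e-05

pKa = -log(7.18e-05) = 4.14. pH = pKa + log([A⁻]/[HA]) = 4.14 + log(1.843/0.293)

pH = 4.94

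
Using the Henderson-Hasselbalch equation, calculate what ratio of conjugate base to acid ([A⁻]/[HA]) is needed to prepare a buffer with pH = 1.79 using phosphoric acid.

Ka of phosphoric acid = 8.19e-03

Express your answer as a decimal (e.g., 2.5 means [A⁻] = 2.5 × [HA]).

pKa = -log(8.19e-03) = 2.0867. pH = pKa + log([A⁻]/[HA]), so log([A⁻]/[HA]) = pH − pKa = 1.79 − 2.0867 = -0.2967. [A⁻]/[HA] = 10^(-0.2967) = 0.505

[A⁻]/[HA] = 0.505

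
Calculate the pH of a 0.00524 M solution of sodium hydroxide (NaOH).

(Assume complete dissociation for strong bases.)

[OH⁻] = 0.00524 M for strong base. pOH = -log[OH⁻] = 2.28, pH = 14 - pOH

pH = 11.72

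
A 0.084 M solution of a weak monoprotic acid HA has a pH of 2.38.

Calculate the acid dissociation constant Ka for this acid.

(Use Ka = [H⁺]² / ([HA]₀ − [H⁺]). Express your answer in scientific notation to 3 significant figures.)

[H⁺] = 10^(−pH) = 10^(−2.38) = 4.169e-03 M. For HA ⇌ H⁺ + A⁻, Ka = [H⁺][A⁻]/[HA] = [H⁺]² / ([HA]₀ − [H⁺]) = (4.169e-03)² / (0.084 − 4.169e-03) = 2.18e-04.

K_a = 2.18e-04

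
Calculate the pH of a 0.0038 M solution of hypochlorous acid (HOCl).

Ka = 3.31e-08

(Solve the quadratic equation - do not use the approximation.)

x² + Ka×x - Ka×C = 0. Using quadratic formula: [H⁺] = 1.1199e-05

pH = 4.95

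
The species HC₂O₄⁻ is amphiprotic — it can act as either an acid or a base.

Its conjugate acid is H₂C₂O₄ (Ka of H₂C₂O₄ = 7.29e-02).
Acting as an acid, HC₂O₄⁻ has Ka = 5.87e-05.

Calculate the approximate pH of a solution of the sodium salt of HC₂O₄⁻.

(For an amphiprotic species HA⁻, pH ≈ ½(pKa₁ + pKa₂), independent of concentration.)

pKa₁ = -log(7.29e-02) = 1.14; pKa₂ = -log(5.87e-05) = 4.23. For an amphiprotic species, pH ≈ ½(pKa₁ + pKa₂) = ½(1.14 + 4.23) = 2.68.

pH = 2.68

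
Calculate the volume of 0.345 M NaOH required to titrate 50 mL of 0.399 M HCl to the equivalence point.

At equivalence: moles acid = moles base. moles HCl = 0.399 × 50/1000 = 0.01995 mol. V_base = moles / 0.345 × 1000 = 57.8 mL.

V_{base} = 57.8 mL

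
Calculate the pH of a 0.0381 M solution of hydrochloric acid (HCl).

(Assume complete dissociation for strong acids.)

[H⁺] = 0.0381 M for strong acid. pH = -log[H⁺] = -log(0.0381)

pH = 1.42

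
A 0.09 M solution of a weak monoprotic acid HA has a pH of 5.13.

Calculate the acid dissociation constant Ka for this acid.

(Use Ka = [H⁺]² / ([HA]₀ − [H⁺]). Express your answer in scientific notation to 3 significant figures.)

[H⁺] = 10^(−pH) = 10^(−5.13) = 7.413e-06 M. For HA ⇌ H⁺ + A⁻, Ka = [H⁺][A⁻]/[HA] = [H⁺]² / ([HA]₀ − [H⁺]) = (7.413e-06)² / (0.09 − 7.413e-06) = 6.11e-10.

K_a = 6.11e-10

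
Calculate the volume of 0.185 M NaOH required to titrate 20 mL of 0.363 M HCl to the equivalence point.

At equivalence: moles acid = moles base. moles HCl = 0.363 × 20/1000 = 0.00726 mol. V_base = moles / 0.185 × 1000 = 39.2 mL.

V_{base} = 39.2 mL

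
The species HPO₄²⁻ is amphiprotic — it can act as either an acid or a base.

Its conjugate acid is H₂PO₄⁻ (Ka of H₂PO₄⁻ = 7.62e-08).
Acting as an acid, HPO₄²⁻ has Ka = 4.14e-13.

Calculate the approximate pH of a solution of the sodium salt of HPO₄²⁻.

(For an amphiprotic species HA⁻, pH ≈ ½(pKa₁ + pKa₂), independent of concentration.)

pKa₁ = -log(7.62e-08) = 7.12; pKa₂ = -log(4.14e-13) = 12.38. For an amphiprotic species, pH ≈ ½(pKa₁ + pKa₂) = ½(7.12 + 12.38) = 9.75.

pH = 9.75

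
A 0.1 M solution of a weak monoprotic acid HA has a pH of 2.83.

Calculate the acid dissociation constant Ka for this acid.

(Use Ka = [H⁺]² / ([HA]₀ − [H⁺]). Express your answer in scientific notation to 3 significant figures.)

[H⁺] = 10^(−pH) = 10^(−2.83) = 1.479e-03 M. For HA ⇌ H⁺ + A⁻, Ka = [H⁺][A⁻]/[HA] = [H⁺]² / ([HA]₀ − [H⁺]) = (1.479e-03)² / (0.1 − 1.479e-03) = 2.22e-05.

K_a = 2.22e-05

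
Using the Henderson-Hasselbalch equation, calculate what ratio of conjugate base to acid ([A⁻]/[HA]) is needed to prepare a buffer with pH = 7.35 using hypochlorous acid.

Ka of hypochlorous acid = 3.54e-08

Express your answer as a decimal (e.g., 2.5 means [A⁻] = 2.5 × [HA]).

pKa = -log(3.54e-08) = 7.4510. pH = pKa + log([A⁻]/[HA]), so log([A⁻]/[HA]) = pH − pKa = 7.35 − 7.4510 = -0.1010. [A⁻]/[HA] = 10^(-0.1010) = 0.793

[A⁻]/[HA] = 0.793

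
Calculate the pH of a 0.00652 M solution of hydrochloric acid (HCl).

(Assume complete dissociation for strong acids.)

[H⁺] = 0.00652 M for strong acid. pH = -log[H⁺] = -log(0.00652)

pH = 2.19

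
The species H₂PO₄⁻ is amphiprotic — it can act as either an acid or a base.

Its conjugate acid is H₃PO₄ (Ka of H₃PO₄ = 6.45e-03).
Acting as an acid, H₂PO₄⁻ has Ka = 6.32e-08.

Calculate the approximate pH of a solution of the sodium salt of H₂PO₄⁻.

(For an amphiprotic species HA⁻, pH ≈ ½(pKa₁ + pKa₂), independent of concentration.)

pKa₁ = -log(6.45e-03) = 2.19; pKa₂ = -log(6.32e-08) = 7.20. For an amphiprotic species, pH ≈ ½(pKa₁ + pKa₂) = ½(2.19 + 7.20) = 4.69.

pH = 4.69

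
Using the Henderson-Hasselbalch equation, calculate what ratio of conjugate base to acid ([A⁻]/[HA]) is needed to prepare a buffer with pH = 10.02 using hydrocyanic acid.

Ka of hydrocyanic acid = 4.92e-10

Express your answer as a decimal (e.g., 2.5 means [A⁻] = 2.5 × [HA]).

pKa = -log(4.92e-10) = 9.3080. pH = pKa + log([A⁻]/[HA]), so log([A⁻]/[HA]) = pH − pKa = 10.02 − 9.3080 = 0.7120. [A⁻]/[HA] = 10^(0.7120) = 5.15

[A⁻]/[HA] = 5.15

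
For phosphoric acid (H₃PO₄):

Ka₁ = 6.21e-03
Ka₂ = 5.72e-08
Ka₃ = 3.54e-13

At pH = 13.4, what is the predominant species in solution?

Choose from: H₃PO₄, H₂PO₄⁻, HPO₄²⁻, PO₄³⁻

pKa₁ = 2.21, pKa₂ = 7.24, pKa₃ = 12.45. For a polyprotic acid the predominant species crosses at each pKa: below pKa_n the protonated form dominates, above it the deprotonated form does. At pH = 13.4, the predominant species is PO₄³⁻.

PO₄³⁻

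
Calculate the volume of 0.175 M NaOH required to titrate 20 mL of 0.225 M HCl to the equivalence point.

At equivalence: moles acid = moles base. moles HCl = 0.225 × 20/1000 = 0.0045 mol. V_base = moles / 0.175 × 1000 = 25.7 mL.

V_{base} = 25.7 mL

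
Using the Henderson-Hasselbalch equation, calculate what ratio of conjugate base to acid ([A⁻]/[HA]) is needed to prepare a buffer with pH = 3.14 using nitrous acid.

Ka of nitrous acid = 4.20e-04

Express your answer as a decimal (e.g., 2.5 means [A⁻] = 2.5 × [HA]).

pKa = -log(4.20e-04) = 3.3768. pH = pKa + log([A⁻]/[HA]), so log([A⁻]/[HA]) = pH − pKa = 3.14 − 3.3768 = -0.2368. [A⁻]/[HA] = 10^(-0.2368) = 0.580

[A⁻]/[HA] = 0.580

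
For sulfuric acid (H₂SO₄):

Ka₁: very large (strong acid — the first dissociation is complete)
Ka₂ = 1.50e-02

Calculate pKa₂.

pKa₂ = -log(Ka₂) = -log(1.50e-02) = 1.82.

pK_{a2} = 1.82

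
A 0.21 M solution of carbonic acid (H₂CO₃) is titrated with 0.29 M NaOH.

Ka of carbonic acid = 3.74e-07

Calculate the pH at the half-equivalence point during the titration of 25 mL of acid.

At half-equivalence [HA] = [A⁻], so Henderson-Hasselbalch gives pH = pKa = -log(3.74e-07) = 6.43.

pH = pKa = 6.43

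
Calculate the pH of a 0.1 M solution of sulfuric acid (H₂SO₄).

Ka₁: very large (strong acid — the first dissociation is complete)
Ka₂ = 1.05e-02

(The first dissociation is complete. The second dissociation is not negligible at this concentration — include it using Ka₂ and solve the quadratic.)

First dissociation is complete: [H⁺]₀ = [HSO₄⁻]₀ = C = 0.1 M. Second dissociation HSO₄⁻ ⇌ H⁺ + SO₄²⁻: let x = [SO₄²⁻]. Ka₂ = (C + x)·x / (C − x) = 1.05e-02 → x² + (C + Ka₂)·x − Ka₂·C = 0 → x² + 0.11050·x − 1.050e-03 = 0. x = (−0.11050 + √(0.11050² + 4 × 1.050e-03)) / 2 = 8.8012e-03 M. [H⁺] = C + x = 0.1 + 8.8012e-03 = 1.0880e-01 M. pH = -log(1.0880e-01) = 0.96.

pH = 0.96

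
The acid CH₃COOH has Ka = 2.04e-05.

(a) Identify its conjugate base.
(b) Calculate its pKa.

(a) The conjugate base is formed by removing one H⁺ from CH₃COOH, giving CH₃COO⁻. (b) pKa = -log(Ka) = -log(2.04e-05) = 4.69.

Conjugate base: CH₃COO⁻; pK_a = 4.69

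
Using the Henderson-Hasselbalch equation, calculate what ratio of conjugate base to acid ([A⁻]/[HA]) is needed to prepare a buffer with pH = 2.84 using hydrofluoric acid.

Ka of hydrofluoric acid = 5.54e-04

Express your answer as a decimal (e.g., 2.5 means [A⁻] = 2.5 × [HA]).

pKa = -log(5.54e-04) = 3.2565. pH = pKa + log([A⁻]/[HA]), so log([A⁻]/[HA]) = pH − pKa = 2.84 − 3.2565 = -0.4165. [A⁻]/[HA] = 10^(-0.4165) = 0.383

[A⁻]/[HA] = 0.383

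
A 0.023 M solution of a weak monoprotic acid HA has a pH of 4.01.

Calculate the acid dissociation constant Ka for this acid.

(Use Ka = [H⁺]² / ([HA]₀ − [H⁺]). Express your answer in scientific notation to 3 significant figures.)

[H⁺] = 10^(−pH) = 10^(−4.01) = 9.772e-05 M. For HA ⇌ H⁺ + A⁻, Ka = [H⁺][A⁻]/[HA] = [H⁺]² / ([HA]₀ − [H⁺]) = (9.772e-05)² / (0.023 − 9.772e-05) = 4.17e-07.

K_a = 4.17e-07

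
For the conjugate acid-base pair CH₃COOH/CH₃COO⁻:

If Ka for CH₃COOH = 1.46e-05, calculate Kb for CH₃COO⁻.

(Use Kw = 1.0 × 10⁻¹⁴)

For a conjugate pair Ka × Kb = Kw, so Kb = Kw/Ka = 1.0 × 10⁻¹⁴ / 1.46e-05 = 6.85e-10.

K_b = 6.85e-10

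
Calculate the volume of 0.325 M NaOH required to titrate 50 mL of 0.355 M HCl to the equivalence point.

At equivalence: moles acid = moles base. moles HCl = 0.355 × 50/1000 = 0.01775 mol. V_base = moles / 0.325 × 1000 = 54.6 mL.

V_{base} = 54.6 mL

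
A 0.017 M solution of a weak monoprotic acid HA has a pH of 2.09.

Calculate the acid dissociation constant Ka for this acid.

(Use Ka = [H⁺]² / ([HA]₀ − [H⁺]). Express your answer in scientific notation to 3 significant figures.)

[H⁺] = 10^(−pH) = 10^(−2.09) = 8.128e-03 M. For HA ⇌ H⁺ + A⁻, Ka = [H⁺][A⁻]/[HA] = [H⁺]² / ([HA]₀ − [H⁺]) = (8.128e-03)² / (0.017 − 8.128e-03) = 7.45e-03.

K_a = 7.45e-03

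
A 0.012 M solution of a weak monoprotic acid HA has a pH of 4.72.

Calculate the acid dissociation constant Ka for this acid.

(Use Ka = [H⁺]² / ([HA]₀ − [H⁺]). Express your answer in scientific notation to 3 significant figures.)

[H⁺] = 10^(−pH) = 10^(−4.72) = 1.905e-05 M. For HA ⇌ H⁺ + A⁻, Ka = [H⁺][A⁻]/[HA] = [H⁺]² / ([HA]₀ − [H⁺]) = (1.905e-05)² / (0.012 − 1.905e-05) = 3.03e-08.

K_a = 3.03e-08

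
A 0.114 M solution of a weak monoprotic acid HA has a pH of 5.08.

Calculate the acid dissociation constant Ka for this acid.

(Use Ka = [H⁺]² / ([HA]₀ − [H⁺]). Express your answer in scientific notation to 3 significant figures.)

[H⁺] = 10^(−pH) = 10^(−5.08) = 8.318e-06 M. For HA ⇌ H⁺ + A⁻, Ka = [H⁺][A⁻]/[HA] = [H⁺]² / ([HA]₀ − [H⁺]) = (8.318e-06)² / (0.114 − 8.318e-06) = 6.07e-10.

K_a = 6.07e-10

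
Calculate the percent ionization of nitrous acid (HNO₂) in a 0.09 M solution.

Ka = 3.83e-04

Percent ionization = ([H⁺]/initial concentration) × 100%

Using Ka equilibrium: x² + Ka×x - Ka×C = 0. Solving: [H⁺] = 5.6827e-03. Percent = (5.6827e-03/0.09) × 100

Percent ionization = 6.31%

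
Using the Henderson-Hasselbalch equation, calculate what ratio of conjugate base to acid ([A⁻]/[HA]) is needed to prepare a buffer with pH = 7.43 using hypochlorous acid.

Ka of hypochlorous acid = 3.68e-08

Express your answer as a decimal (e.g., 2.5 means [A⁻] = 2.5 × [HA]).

pKa = -log(3.68e-08) = 7.4342. pH = pKa + log([A⁻]/[HA]), so log([A⁻]/[HA]) = pH − pKa = 7.43 − 7.4342 = -0.0042. [A⁻]/[HA] = 10^(-0.0042) = 0.990

[A⁻]/[HA] = 0.990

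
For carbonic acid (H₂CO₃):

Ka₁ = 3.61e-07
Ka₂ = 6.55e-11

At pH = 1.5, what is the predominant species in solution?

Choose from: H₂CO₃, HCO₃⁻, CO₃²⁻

pKa₁ = 6.44, pKa₂ = 10.18. For a polyprotic acid the predominant species crosses at each pKa: below pKa_n the protonated form dominates, above it the deprotonated form does. At pH = 1.5, the predominant species is H₂CO₃.

H₂CO₃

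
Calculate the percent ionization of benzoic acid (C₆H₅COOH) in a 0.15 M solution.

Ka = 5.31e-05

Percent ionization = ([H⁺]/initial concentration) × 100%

Using Ka equilibrium: x² + Ka×x - Ka×C = 0. Solving: [H⁺] = 2.7958e-03. Percent = (2.7958e-03/0.15) × 100

Percent ionization = 1.86%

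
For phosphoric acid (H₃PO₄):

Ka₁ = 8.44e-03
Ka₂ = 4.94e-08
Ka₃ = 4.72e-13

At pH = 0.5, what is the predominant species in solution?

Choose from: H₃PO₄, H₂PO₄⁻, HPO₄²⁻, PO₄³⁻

pKa₁ = 2.07, pKa₂ = 7.31, pKa₃ = 12.33. For a polyprotic acid the predominant species crosses at each pKa: below pKa_n the protonated form dominates, above it the deprotonated form does. At pH = 0.5, the predominant species is H₃PO₄.

H₃PO₄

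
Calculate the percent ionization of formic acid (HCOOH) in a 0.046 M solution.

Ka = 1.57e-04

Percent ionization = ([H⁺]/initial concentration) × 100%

Using Ka equilibrium: x² + Ka×x - Ka×C = 0. Solving: [H⁺] = 2.6100e-03. Percent = (2.6100e-03/0.046) × 100

Percent ionization = 5.67%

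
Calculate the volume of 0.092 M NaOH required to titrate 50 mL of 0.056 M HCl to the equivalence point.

At equivalence: moles acid = moles base. moles HCl = 0.056 × 50/1000 = 0.0028 mol. V_base = moles / 0.092 × 1000 = 30.4 mL.

V_{base} = 30.4 mL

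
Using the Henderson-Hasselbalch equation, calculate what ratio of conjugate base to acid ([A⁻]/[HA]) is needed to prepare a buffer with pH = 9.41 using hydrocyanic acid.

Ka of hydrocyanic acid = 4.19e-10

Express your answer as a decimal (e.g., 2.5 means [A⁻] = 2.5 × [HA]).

pKa = -log(4.19e-10) = 9.3778. pH = pKa + log([A⁻]/[HA]), so log([A⁻]/[HA]) = pH − pKa = 9.41 − 9.3778 = 0.0322. [A⁻]/[HA] = 10^(0.0322) = 1.08

[A⁻]/[HA] = 1.08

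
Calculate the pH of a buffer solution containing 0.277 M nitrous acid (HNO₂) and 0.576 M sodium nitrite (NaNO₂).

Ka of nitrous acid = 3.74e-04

pKa = -log(3.74e-04) = 3.43. pH = pKa + log([A⁻]/[HA]) = 3.43 + log(0.576/0.277)

pH = 3.75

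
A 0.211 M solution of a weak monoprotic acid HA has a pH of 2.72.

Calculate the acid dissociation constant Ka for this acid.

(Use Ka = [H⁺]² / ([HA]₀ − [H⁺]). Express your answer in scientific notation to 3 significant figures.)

[H⁺] = 10^(−pH) = 10^(−2.72) = 1.905e-03 M. For HA ⇌ H⁺ + A⁻, Ka = [H⁺][A⁻]/[HA] = [H⁺]² / ([HA]₀ − [H⁺]) = (1.905e-03)² / (0.211 − 1.905e-03) = 1.74e-05.

K_a = 1.74e-05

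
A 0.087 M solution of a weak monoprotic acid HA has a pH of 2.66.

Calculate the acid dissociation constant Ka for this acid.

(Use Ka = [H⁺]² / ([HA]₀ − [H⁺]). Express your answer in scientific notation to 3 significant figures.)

[H⁺] = 10^(−pH) = 10^(−2.66) = 2.188e-03 M. For HA ⇌ H⁺ + A⁻, Ka = [H⁺][A⁻]/[HA] = [H⁺]² / ([HA]₀ − [H⁺]) = (2.188e-03)² / (0.087 − 2.188e-03) = 5.64e-05.

K_a = 5.64e-05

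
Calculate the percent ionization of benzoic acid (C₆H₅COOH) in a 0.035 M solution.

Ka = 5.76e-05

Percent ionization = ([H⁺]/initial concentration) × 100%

Using Ka equilibrium: x² + Ka×x - Ka×C = 0. Solving: [H⁺] = 1.3914e-03. Percent = (1.3914e-03/0.035) × 100

Percent ionization = 3.98%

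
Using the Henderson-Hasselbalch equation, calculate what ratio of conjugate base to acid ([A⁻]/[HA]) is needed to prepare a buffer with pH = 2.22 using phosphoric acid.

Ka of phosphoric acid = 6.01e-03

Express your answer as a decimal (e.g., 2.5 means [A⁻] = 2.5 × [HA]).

pKa = -log(6.01e-03) = 2.2211. pH = pKa + log([A⁻]/[HA]), so log([A⁻]/[HA]) = pH − pKa = 2.22 − 2.2211 = -0.0011. [A⁻]/[HA] = 10^(-0.0011) = 0.997

[A⁻]/[HA] = 0.997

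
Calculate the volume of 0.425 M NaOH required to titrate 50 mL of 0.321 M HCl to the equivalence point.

At equivalence: moles acid = moles base. moles HCl = 0.321 × 50/1000 = 0.01605 mol. V_base = moles / 0.425 × 1000 = 37.8 mL.

V_{base} = 37.8 mL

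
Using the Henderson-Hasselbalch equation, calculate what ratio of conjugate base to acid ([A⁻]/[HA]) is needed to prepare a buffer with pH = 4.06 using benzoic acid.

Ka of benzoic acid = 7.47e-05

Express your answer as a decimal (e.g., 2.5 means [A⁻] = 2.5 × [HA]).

pKa = -log(7.47e-05) = 4.1267. pH = pKa + log([A⁻]/[HA]), so log([A⁻]/[HA]) = pH − pKa = 4.06 − 4.1267 = -0.0667. [A⁻]/[HA] = 10^(-0.0667) = 0.858

[A⁻]/[HA] = 0.858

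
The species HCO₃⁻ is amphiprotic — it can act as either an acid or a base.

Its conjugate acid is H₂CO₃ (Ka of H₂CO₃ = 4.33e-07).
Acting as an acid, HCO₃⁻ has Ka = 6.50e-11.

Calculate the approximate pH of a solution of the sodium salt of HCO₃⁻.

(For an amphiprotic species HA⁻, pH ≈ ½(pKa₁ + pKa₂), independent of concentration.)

pKa₁ = -log(4.33e-07) = 6.36; pKa₂ = -log(6.50e-11) = 10.19. For an amphiprotic species, pH ≈ ½(pKa₁ + pKa₂) = ½(6.36 + 10.19) = 8.28.

pH = 8.28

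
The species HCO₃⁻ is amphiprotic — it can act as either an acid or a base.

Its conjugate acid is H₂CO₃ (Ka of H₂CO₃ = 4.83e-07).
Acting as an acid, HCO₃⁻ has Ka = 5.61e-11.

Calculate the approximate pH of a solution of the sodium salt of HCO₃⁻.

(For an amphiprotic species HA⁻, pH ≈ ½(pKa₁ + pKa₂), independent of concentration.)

pKa₁ = -log(4.83e-07) = 6.32; pKa₂ = -log(5.61e-11) = 10.25. For an amphiprotic species, pH ≈ ½(pKa₁ + pKa₂) = ½(6.32 + 10.25) = 8.28.

pH = 8.28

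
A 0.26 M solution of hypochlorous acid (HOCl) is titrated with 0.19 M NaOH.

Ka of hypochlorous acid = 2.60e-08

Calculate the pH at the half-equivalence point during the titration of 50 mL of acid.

At half-equivalence [HA] = [A⁻], so Henderson-Hasselbalch gives pH = pKa = -log(2.60e-08) = 7.59.

pH = pKa = 7.59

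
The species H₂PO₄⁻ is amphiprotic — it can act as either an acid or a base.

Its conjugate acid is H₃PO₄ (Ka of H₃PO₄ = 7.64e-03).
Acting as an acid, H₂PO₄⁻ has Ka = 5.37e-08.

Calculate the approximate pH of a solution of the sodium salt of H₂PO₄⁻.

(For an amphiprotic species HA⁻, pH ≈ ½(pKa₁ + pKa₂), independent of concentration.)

pKa₁ = -log(7.64e-03) = 2.12; pKa₂ = -log(5.37e-08) = 7.27. For an amphiprotic species, pH ≈ ½(pKa₁ + pKa₂) = ½(2.12 + 7.27) = 4.69.

pH = 4.69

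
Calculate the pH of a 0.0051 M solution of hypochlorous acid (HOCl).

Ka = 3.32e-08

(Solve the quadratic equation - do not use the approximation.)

x² + Ka×x - Ka×C = 0. Using quadratic formula: [H⁺] = 1.2996e-05

pH = 4.89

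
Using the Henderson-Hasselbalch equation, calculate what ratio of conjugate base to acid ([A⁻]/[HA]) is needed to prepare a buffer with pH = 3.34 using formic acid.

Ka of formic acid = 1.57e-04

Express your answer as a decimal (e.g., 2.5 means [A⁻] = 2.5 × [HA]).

pKa = -log(1.57e-04) = 3.8041. pH = pKa + log([A⁻]/[HA]), so log([A⁻]/[HA]) = pH − pKa = 3.34 − 3.8041 = -0.4641. [A⁻]/[HA] = 10^(-0.4641) = 0.343

[A⁻]/[HA] = 0.343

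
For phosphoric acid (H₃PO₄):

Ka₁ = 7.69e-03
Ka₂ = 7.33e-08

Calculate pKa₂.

pKa₂ = -log(Ka₂) = -log(7.33e-08) = 7.13.

pK_{a2} = 7.13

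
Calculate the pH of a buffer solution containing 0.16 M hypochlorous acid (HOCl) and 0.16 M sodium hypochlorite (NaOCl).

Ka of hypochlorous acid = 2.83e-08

pKa = -log(2.83e-08) = 7.55. pH = pKa + log([A⁻]/[HA]) = 7.55 + log(0.16/0.16)

pH = 7.55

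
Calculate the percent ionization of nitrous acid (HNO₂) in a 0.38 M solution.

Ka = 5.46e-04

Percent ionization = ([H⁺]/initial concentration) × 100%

Using Ka equilibrium: x² + Ka×x - Ka×C = 0. Solving: [H⁺] = 1.4134e-02. Percent = (1.4134e-02/0.38) × 100

Percent ionization = 3.72%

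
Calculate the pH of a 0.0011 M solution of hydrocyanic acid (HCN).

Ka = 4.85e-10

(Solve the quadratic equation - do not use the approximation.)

x² + Ka×x - Ka×C = 0. Using quadratic formula: [H⁺] = 7.3017e-07

pH = 6.14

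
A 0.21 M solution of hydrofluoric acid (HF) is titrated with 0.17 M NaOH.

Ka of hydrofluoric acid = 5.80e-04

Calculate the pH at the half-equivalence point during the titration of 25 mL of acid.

At half-equivalence [HA] = [A⁻], so Henderson-Hasselbalch gives pH = pKa = -log(5.80e-04) = 3.24.

pH = pKa = 3.24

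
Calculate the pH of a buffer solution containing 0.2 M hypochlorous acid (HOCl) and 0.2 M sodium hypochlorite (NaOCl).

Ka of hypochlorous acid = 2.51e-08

pKa = -log(2.51e-08) = 7.60. pH = pKa + log([A⁻]/[HA]) = 7.60 + log(0.2/0.2)

pH = 7.60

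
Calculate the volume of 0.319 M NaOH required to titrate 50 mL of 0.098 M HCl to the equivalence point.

At equivalence: moles acid = moles base. moles HCl = 0.098 × 50/1000 = 0.0049 mol. V_base = moles / 0.319 × 1000 = 15.4 mL.

V_{base} = 15.4 mL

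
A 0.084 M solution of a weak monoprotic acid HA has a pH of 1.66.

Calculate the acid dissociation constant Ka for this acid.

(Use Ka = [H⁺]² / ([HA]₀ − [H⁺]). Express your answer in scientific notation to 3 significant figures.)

[H⁺] = 10^(−pH) = 10^(−1.66) = 2.188e-02 M. For HA ⇌ H⁺ + A⁻, Ka = [H⁺][A⁻]/[HA] = [H⁺]² / ([HA]₀ − [H⁺]) = (2.188e-02)² / (0.084 − 2.188e-02) = 7.70e-03.

K_a = 7.70e-03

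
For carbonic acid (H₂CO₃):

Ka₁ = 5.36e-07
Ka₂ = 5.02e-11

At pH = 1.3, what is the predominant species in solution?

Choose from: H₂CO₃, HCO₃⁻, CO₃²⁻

pKa₁ = 6.27, pKa₂ = 10.30. For a polyprotic acid the predominant species crosses at each pKa: below pKa_n the protonated form dominates, above it the deprotonated form does. At pH = 1.3, the predominant species is H₂CO₃.

H₂CO₃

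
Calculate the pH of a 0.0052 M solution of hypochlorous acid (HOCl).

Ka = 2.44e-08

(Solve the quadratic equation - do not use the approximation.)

x² + Ka×x - Ka×C = 0. Using quadratic formula: [H⁺] = 1.1252e-05

pH = 4.95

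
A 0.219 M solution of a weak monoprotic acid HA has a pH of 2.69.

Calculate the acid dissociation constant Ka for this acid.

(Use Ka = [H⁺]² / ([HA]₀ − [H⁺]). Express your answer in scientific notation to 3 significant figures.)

[H⁺] = 10^(−pH) = 10^(−2.69) = 2.042e-03 M. For HA ⇌ H⁺ + A⁻, Ka = [H⁺][A⁻]/[HA] = [H⁺]² / ([HA]₀ − [H⁺]) = (2.042e-03)² / (0.219 − 2.042e-03) = 1.92e-05.

K_a = 1.92e-05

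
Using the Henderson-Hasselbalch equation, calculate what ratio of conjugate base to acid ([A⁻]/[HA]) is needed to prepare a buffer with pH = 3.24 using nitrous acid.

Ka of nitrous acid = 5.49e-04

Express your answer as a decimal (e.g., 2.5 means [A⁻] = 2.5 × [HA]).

pKa = -log(5.49e-04) = 3.2604. pH = pKa + log([A⁻]/[HA]), so log([A⁻]/[HA]) = pH − pKa = 3.24 − 3.2604 = -0.0204. [A⁻]/[HA] = 10^(-0.0204) = 0.954

[A⁻]/[HA] = 0.954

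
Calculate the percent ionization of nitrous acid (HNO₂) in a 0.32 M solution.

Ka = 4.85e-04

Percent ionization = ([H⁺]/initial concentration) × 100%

Using Ka equilibrium: x² + Ka×x - Ka×C = 0. Solving: [H⁺] = 1.2218e-02. Percent = (1.2218e-02/0.32) × 100

Percent ionization = 3.82%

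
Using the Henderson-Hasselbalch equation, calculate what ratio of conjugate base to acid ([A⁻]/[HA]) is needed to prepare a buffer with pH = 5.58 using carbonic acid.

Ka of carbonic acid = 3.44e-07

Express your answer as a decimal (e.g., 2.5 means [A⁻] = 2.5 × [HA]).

pKa = -log(3.44e-07) = 6.4634. pH = pKa + log([A⁻]/[HA]), so log([A⁻]/[HA]) = pH − pKa = 5.58 − 6.4634 = -0.8834. [A⁻]/[HA] = 10^(-0.8834) = 0.131

[A⁻]/[HA] = 0.131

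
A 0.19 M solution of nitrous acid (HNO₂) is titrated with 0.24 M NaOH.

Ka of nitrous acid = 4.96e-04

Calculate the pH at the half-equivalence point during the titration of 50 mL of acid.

At half-equivalence [HA] = [A⁻], so Henderson-Hasselbalch gives pH = pKa = -log(4.96e-04) = 3.30.

pH = pKa = 3.30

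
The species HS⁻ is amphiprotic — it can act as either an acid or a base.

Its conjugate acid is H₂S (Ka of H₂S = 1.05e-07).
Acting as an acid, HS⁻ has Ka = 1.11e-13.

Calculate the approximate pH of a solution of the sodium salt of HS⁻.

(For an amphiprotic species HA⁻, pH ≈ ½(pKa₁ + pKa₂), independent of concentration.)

pKa₁ = -log(1.05e-07) = 6.98; pKa₂ = -log(1.11e-13) = 12.95. For an amphiprotic species, pH ≈ ½(pKa₁ + pKa₂) = ½(6.98 + 12.95) = 9.97.

pH = 9.97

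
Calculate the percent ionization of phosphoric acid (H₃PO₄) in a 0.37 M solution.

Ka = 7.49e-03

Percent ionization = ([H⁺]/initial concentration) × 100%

Using Ka equilibrium: x² + Ka×x - Ka×C = 0. Solving: [H⁺] = 4.9031e-02. Percent = (4.9031e-02/0.37) × 100

Percent ionization = 13.3%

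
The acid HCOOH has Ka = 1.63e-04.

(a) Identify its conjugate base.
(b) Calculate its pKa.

(a) The conjugate base is formed by removing one H⁺ from HCOOH, giving HCOO⁻. (b) pKa = -log(Ka) = -log(1.63e-04) = 3.79.

Conjugate base: HCOO⁻; pK_a = 3.79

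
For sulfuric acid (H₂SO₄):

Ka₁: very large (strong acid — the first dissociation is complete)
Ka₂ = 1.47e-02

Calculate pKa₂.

pKa₂ = -log(Ka₂) = -log(1.47e-02) = 1.83.

pK_{a2} = 1.83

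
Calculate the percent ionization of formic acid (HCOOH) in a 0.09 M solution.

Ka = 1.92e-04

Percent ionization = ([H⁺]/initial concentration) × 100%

Using Ka equilibrium: x² + Ka×x - Ka×C = 0. Solving: [H⁺] = 4.0620e-03. Percent = (4.0620e-03/0.09) × 100

Percent ionization = 4.51%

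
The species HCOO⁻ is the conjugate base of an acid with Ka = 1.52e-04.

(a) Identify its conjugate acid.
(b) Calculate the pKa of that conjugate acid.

(a) The conjugate acid is formed by adding one H⁺ to HCOO⁻, giving HCOOH. (b) pKa = -log(Ka) = -log(1.52e-04) = 3.82.

Conjugate acid: HCOOH; pK_a = 3.82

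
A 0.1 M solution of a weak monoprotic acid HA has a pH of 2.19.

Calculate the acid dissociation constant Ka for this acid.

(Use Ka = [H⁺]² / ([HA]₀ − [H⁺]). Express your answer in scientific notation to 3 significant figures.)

[H⁺] = 10^(−pH) = 10^(−2.19) = 6.457e-03 M. For HA ⇌ H⁺ + A⁻, Ka = [H⁺][A⁻]/[HA] = [H⁺]² / ([HA]₀ − [H⁺]) = (6.457e-03)² / (0.1 − 6.457e-03) = 4.46e-04.

K_a = 4.46e-04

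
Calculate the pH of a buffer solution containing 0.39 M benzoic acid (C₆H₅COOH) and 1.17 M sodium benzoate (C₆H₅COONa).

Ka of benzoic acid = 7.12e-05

pKa = -log(7.12e-05) = 4.15. pH = pKa + log([A⁻]/[HA]) = 4.15 + log(1.17/0.39)

pH = 4.62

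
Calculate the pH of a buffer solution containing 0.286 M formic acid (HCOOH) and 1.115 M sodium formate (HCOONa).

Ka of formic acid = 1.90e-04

pKa = -log(1.90e-04) = 3.72. pH = pKa + log([A⁻]/[HA]) = 3.72 + log(1.115/0.286)

pH = 4.31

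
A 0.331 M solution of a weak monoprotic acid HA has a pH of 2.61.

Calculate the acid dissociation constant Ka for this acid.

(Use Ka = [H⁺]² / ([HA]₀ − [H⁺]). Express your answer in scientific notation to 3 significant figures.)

[H⁺] = 10^(−pH) = 10^(−2.61) = 2.455e-03 M. For HA ⇌ H⁺ + A⁻, Ka = [H⁺][A⁻]/[HA] = [H⁺]² / ([HA]₀ − [H⁺]) = (2.455e-03)² / (0.331 − 2.455e-03) = 1.83e-05.

K_a = 1.83e-05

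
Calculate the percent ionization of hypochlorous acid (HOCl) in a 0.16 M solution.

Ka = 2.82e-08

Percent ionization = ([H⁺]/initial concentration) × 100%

Using Ka equilibrium: x² + Ka×x - Ka×C = 0. Solving: [H⁺] = 6.7157e-05. Percent = (6.7157e-05/0.16) × 100

Percent ionization = 0.042%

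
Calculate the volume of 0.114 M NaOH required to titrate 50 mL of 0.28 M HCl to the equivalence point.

At equivalence: moles acid = moles base. moles HCl = 0.28 × 50/1000 = 0.014 mol. V_base = moles / 0.114 × 1000 = 122.8 mL.

V_{base} = 122.8 mL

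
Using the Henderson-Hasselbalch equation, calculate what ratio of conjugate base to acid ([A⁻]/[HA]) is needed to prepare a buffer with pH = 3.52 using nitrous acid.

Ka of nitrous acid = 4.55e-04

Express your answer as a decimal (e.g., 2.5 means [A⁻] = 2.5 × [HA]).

pKa = -log(4.55e-04) = 3.3420. pH = pKa + log([A⁻]/[HA]), so log([A⁻]/[HA]) = pH − pKa = 3.52 − 3.3420 = 0.1780. [A⁻]/[HA] = 10^(0.1780) = 1.51

[A⁻]/[HA] = 1.51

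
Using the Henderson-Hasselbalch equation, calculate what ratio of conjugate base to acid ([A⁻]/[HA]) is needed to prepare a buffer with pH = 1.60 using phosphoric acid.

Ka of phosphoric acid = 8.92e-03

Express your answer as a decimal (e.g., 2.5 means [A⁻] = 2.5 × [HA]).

pKa = -log(8.92e-03) = 2.0496. pH = pKa + log([A⁻]/[HA]), so log([A⁻]/[HA]) = pH − pKa = 1.60 − 2.0496 = -0.4496. [A⁻]/[HA] = 10^(-0.4496) = 0.355

[A⁻]/[HA] = 0.355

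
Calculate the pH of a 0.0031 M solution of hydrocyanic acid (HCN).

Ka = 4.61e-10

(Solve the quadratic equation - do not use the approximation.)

x² + Ka×x - Ka×C = 0. Using quadratic formula: [H⁺] = 1.1952e-06

pH = 5.92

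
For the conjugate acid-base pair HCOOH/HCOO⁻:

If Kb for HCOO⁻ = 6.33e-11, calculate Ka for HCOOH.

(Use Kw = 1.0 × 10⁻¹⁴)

For a conjugate pair Ka × Kb = Kw, so Ka = Kw/Kb = 1.0 × 10⁻¹⁴ / 6.33e-11 = 1.58e-04.

K_a = 1.58e-04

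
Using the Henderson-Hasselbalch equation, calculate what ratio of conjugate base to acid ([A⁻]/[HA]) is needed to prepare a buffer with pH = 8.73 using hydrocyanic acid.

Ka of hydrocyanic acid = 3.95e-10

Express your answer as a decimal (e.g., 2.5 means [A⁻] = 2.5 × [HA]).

pKa = -log(3.95e-10) = 9.4034. pH = pKa + log([A⁻]/[HA]), so log([A⁻]/[HA]) = pH − pKa = 8.73 − 9.4034 = -0.6734. [A⁻]/[HA] = 10^(-0.6734) = 0.212

[A⁻]/[HA] = 0.212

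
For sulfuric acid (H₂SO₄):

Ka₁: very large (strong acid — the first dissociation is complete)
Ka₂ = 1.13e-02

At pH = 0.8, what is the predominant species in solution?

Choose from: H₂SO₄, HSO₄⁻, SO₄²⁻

The first dissociation is complete, so H₂SO₄ itself is never the predominant species in water; pKa₂ = -log(1.13e-02) = 1.95. For a polyprotic acid the predominant species crosses at each pKa: below pKa_n the protonated form dominates, above it the deprotonated form does. At pH = 0.8, the predominant species is HSO₄⁻.

HSO₄⁻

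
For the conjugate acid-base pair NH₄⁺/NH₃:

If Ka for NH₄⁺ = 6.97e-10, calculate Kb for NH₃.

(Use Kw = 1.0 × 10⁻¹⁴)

For a conjugate pair Ka × Kb = Kw, so Kb = Kw/Ka = 1.0 × 10⁻¹⁴ / 6.97e-10 = 1.43e-05.

K_b = 1.43e-05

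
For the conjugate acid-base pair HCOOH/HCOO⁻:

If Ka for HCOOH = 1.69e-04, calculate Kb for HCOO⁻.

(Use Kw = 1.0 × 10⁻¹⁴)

For a conjugate pair Ka × Kb = Kw, so Kb = Kw/Ka = 1.0 × 10⁻¹⁴ / 1.69e-04 = 5.92e-11.

K_b = 5.92e-11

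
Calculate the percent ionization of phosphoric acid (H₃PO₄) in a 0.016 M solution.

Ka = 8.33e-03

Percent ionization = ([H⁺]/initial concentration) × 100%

Using Ka equilibrium: x² + Ka×x - Ka×C = 0. Solving: [H⁺] = 8.1080e-03. Percent = (8.1080e-03/0.016) × 100

Percent ionization = 50.7%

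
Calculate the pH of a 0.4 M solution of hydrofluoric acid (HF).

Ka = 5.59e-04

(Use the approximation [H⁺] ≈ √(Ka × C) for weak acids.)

[H⁺] = √(Ka × C) = √(5.59e-04 × 0.4) = 1.4953e-02. pH = -log(1.4953e-02)

pH = 1.83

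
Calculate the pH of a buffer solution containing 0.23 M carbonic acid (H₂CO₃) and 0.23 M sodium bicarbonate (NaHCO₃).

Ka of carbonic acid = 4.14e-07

pKa = -log(4.14e-07) = 6.38. pH = pKa + log([A⁻]/[HA]) = 6.38 + log(0.23/0.23)

pH = 6.38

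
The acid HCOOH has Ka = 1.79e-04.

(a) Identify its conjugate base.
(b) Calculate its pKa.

(a) The conjugate base is formed by removing one H⁺ from HCOOH, giving HCOO⁻. (b) pKa = -log(Ka) = -log(1.79e-04) = 3.75.

Conjugate base: HCOO⁻; pK_a = 3.75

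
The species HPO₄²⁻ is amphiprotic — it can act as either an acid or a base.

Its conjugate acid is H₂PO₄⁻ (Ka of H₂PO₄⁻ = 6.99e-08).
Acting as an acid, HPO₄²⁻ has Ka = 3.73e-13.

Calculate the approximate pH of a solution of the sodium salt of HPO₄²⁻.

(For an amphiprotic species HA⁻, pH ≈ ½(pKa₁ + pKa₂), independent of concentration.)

pKa₁ = -log(6.99e-08) = 7.16; pKa₂ = -log(3.73e-13) = 12.43. For an amphiprotic species, pH ≈ ½(pKa₁ + pKa₂) = ½(7.16 + 12.43) = 9.79.

pH = 9.79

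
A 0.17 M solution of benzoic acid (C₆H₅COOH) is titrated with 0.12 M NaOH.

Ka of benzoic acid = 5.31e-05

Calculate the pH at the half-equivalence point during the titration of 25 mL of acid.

At half-equivalence [HA] = [A⁻], so Henderson-Hasselbalch gives pH = pKa = -log(5.31e-05) = 4.27.

pH = pKa = 4.27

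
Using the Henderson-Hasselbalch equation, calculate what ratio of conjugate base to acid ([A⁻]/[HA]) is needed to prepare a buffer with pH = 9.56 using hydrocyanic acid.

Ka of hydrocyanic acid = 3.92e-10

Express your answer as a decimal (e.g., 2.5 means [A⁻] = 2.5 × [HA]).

pKa = -log(3.92e-10) = 9.4067. pH = pKa + log([A⁻]/[HA]), so log([A⁻]/[HA]) = pH − pKa = 9.56 − 9.4067 = 0.1533. [A⁻]/[HA] = 10^(0.1533) = 1.42

[A⁻]/[HA] = 1.42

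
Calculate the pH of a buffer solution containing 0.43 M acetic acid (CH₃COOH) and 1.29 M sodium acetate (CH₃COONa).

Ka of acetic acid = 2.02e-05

pKa = -log(2.02e-05) = 4.69. pH = pKa + log([A⁻]/[HA]) = 4.69 + log(1.29/0.43)

pH = 5.17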